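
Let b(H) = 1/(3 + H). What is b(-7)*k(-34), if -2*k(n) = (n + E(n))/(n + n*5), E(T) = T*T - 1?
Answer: -1121/1632 ≈ -0.68689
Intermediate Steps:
E(T) = -1 + T**2 (E(T) = T**2 - 1 = -1 + T**2)
k(n) = -(-1 + n + n**2)/(12*n) (k(n) = -(n + (-1 + n**2))/(2*(n + n*5)) = -(-1 + n + n**2)/(2*(n + 5*n)) = -(-1 + n + n**2)/(2*(6*n)) = -(-1 + n + n**2)*1/(6*n)/2 = -(-1 + n + n**2)/(12*n))
b(-7)*k(-34) = ((1/12)*(1 - 1*(-34) - 1*(-34)**2)/(-34))/(3 - 7) = ((1/12)*(-1/34)*(1 + 34 - 1*1156))/(-4) = -(-1)*(1 + 34 - 1156)/(48*34) = -(-1)*(-1121)/(48*34) = -1/4*1121/408 = -1121/1632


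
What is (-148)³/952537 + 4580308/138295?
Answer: 3914589216756/131731104415 ≈ 29.717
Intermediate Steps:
(-148)³/952537 + 4580308/138295 = -3241792*1/952537 + 4580308*(1/138295) = -3241792/952537 + 4580308/138295 = 3914589216756/131731104415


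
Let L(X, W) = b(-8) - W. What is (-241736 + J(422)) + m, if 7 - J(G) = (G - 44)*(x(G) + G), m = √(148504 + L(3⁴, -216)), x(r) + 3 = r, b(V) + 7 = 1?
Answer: -559627 + √148714 ≈ -5.5924e+5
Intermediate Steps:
b(V) = -6 (b(V) = -7 + 1 = -6)
L(X, W) = -6 - W
x(r) = -3 + r
m = √148714 (m = √(148504 + (-6 - 1*(-216))) = √(148504 + (-6 + 216)) = √(148504 + 210) = √148714 ≈ 385.63)
J(G) = 7 - (-44 + G)*(-3 + 2*G) (J(G) = 7 - (G - 44)*((-3 + G) + G) = 7 - (-44 + G)*(-3 + 2*G))
(-241736 + J(422)) + m = (-241736 + (-125 - 2*422² + 91*422)) + √148714 = (-241736 + (-125 - 2*178084 + 38402)) + √148714 = (-241736 + (-125 - 356168 + 38402)) + √148714 = (-241736 - 317891) + √148714 = -559627 + √148714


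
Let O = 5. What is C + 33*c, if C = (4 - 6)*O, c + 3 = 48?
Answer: 1475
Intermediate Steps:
c = 45 (c = -3 + 48 = 45)
C = -10 (C = (4 - 6)*5 = -2*5 = -10)
C + 33*c = -10 + 33*45 = -10 + 1485 = 1475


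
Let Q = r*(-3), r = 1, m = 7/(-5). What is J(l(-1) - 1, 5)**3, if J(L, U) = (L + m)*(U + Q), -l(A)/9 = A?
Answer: 287496/125 ≈ 2300.0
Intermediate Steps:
m = -7/5 (m = 7*(-1/5) = -7/5 ≈ -1.4000)
l(A) = -9*A
Q = -3 (Q = 1*(-3) = -3)
J(L, U) = (-3 + U)*(-7/5 + L) (J(L, U) = (L - 7/5)*(U - 3) = (-7/5 + L)*(-3 + U) = (-3 + U)*(-7/5 + L))
J(l(-1) - 1, 5)**3 = (21/5 - 3*(-9*(-1) - 1) - 7/5*5 + (-9*(-1) - 1)*5)**3 = (21/5 - 3*(9 - 1) - 7 + (9 - 1)*5)**3 = (21/5 - 3*8 - 7 + 8*5)**3 = (21/5 - 24 - 7 + 40)**3 = (66/5)**3 = 287496/125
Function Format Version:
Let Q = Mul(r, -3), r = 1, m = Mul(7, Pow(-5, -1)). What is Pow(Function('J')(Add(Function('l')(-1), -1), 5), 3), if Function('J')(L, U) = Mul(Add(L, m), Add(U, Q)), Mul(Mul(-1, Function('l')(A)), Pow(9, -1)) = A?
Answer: Rational(287496, 125) ≈ 2300.0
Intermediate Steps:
m = Rational(-7, 5) (m = Mul(7, Rational(-1, 5)) = Rational(-7, 5) ≈ -1.4000)
Function('l')(A) = Mul(-9, A)
Q = -3 (Q = Mul(1, -3) = -3)
Function('J')(L, U) = Mul(Add(-3, U), Add(Rational(-7, 5), L)) (Function('J')(L, U) = Mul(Add(L, Rational(-7, 5)), Add(U, -3)) = Mul(Add(Rational(-7, 5), L), Add(-3, U)) = Mul(Add(-3, U), Add(Rational(-7, 5), L)))
Pow(Function('J')(Add(Function('l')(-1), -1), 5), 3) = Pow(Add(Rational(21, 5), Mul(-3, Add(Mul(-9, -1), -1)), Mul(Rational(-7, 5), 5), Mul(Add(Mul(-9, -1), -1), 5)), 3) = Pow(Add(Rational(21, 5), Mul(-3, Add(9, -1)), -7, Mul(Add(9, -1), 5)), 3) = Pow(Add(Rational(21, 5), Mul(-3, 8), -7, Mul(8, 5)), 3) = Pow(Add(Rational(21, 5), -24, -7, 40), 3) = Pow(Rational(66, 5), 3) = Rational(287496, 125)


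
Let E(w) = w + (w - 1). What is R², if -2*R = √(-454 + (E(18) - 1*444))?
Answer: -863/4 ≈ -215.75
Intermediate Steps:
E(w) = -1 + 2*w (E(w) = w + (-1 + w) = -1 + 2*w)
R = -I*√863/2 (R = -√(-454 + ((-1 + 2*18) - 1*444))/2 = -√(-454 + ((-1 + 36) - 444))/2 = -√(-454 + (35 - 444))/2 = -√(-454 - 409)/2 = -I*√863/2 ≈ -14.688*I)
R² = (-I*√863/2)² = -863/4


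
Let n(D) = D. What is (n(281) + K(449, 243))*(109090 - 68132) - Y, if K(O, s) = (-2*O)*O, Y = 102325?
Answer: -16502940643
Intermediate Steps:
K(O, s) = -2*O**2
(n(281) + K(449, 243))*(109090 - 68132) - Y = (281 - 2*449**2)*(109090 - 68132) - 1*102325 = (281 - 2*201601)*40958 - 102325 = (281 - 403202)*40958 - 102325 = -402921*40958 - 102325 = -16502838318 - 102325 = -16502940643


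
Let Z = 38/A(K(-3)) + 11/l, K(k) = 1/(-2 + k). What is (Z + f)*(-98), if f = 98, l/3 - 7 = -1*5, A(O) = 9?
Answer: -91777/9 ≈ -10197.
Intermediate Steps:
l = 6 (l = 21 + 3*(-1*5) = 21 + 3*(-5) = 21 - 15 = 6)
Z = 109/18 (Z = 38/9 + 11/6 = 109/18 ≈ 6.0556)
(Z + f)*(-98) = (109/18 + 98)*(-98) = (1873/18)*(-98) = -91777/9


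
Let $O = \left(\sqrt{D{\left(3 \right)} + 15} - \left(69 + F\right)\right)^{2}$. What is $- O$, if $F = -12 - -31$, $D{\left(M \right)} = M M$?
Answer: $-7768 + 352 \sqrt{6} \approx -6905.8$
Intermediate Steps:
$D{\left(M \right)} = M^{2}$
$F = 19$ ($F = -12 + 31 = 19$)
$O = \left(-88 + 2 \sqrt{6}\right)^{2}$ ($O = \left(\sqrt{3^{2} + 15} - 88\right)^{2} = \left(\sqrt{9 + 15} - 88\right)^{2} = \left(\sqrt{24} - 88\right)^{2} = \left(2 \sqrt{6} - 88\right)^{2} = \left(-88 + 2 \sqrt{6}\right)^{2} \approx 6905.8$)
$- O = - (7768 - 352 \sqrt{6}) = -7768 + 352 \sqrt{6}$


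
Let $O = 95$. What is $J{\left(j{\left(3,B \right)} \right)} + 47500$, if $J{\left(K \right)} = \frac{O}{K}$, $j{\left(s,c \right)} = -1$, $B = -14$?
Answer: $47405$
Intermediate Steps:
$J{\left(K \right)} = \frac{95}{K}$
$J{\left(j{\left(3,B \right)} \right)} + 47500 = \frac{95}{-1} + 47500 = 95 \left(-1\right) + 47500 = -95 + 47500 = 47405$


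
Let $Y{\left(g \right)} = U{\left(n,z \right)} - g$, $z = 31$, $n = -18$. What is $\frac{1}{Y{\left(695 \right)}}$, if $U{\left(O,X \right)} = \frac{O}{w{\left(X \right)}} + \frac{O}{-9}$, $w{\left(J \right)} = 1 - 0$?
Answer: $- \frac{1}{711} \approx -0.0014065$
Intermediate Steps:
$w{\left(J \right)} = 1$ ($w{\left(J \right)} = 1 + 0 = 1$)
$U{\left(O,X \right)} = \frac{8 O}{9}$ ($U{\left(O,X \right)} = \frac{O}{1} + \frac{O}{-9} = O 1 + O \left(- \frac{1}{9}\right) = O - \frac{O}{9} = \frac{8 O}{9}$)
$Y{\left(g \right)} = -16 - g$ ($Y{\left(g \right)} = \frac{8}{9} \left(-18\right) - g = -16 - g$)
$\frac{1}{Y{\left(695 \right)}} = \frac{1}{-16 - 695} = \frac{1}{-711} = - \frac{1}{711}$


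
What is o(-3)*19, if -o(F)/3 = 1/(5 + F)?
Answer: -57/2 ≈ -28.500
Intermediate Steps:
o(F) = -3/(5 + F)
o(-3)*19 = -3/(5 - 3)*19 = -3/2*19 = -57/2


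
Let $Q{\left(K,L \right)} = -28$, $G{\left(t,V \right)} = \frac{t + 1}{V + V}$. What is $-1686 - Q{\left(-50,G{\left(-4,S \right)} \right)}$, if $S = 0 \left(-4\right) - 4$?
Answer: $-1658$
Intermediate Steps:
$S = -4$ ($S = 0 - 4 = -4$)
$G{\left(t,V \right)} = \frac{1 + t}{2 V}$
$-1686 - Q{\left(-50,G{\left(-4,S \right)} \right)} = -1686 - -28 = -1686 + 28 = -1658$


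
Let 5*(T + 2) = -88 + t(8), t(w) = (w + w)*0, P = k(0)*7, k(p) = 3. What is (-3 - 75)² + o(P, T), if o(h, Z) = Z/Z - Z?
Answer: 30523/5 ≈ 6104.6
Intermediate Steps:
P = 21 (P = 3*7 = 21)
t(w) = 0 (t(w) = (2*w)*0 = 0)
T = -98/5 (T = -2 + (-88 + 0)/5 = -2 + (⅕)*(-88) = -2 - 88/5 = -98/5 ≈ -19.600)
o(h, Z) = 1 - Z
(-3 - 75)² + o(P, T) = (-3 - 75)² + (1 - 1*(-98/5)) = (-78)² + (1 + 98/5) = 6084 + 103/5 = 30523/5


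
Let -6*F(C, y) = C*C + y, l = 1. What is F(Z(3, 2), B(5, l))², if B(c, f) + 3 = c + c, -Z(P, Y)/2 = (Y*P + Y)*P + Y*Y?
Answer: 9878449/36 ≈ 2.7440e+5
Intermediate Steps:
Z(P, Y) = -2*Y² - 2*P*(Y + P*Y) (Z(P, Y) = -2*((Y*P + Y)*P + Y*Y) = -2*((P*Y + Y)*P + Y²) = -2*((Y + P*Y)*P + Y²) = -2*(P*(Y + P*Y) + Y²) = -2*(Y² + P*(Y + P*Y)) = -2*Y² - 2*P*(Y + P*Y))
B(c, f) = -3 + 2*c (B(c, f) = -3 + (c + c) = -3 + 2*c)
F(C, y) = -y/6 - C²/6 (F(C, y) = -(C*C + y)/6 = -(C² + y)/6 = -(y + C²)/6 = -y/6 - C²/6)
F(Z(3, 2), B(5, l))² = (-(-3 + 2*5)/6 - 16*(3 + 2 + 3²)²/6)² = (-(-3 + 10)/6 - 16*(3 + 2 + 9)²/6)² = (-⅙*7 - (-2*2*14)²/6)² = (-7/6 - ⅙*(-56)²)² = (-7/6 - ⅙*3136)² = (-7/6 - 1568/3)² = (-3143/6)² = 9878449/36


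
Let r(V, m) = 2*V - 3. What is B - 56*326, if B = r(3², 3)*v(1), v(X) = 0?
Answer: -18256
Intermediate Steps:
r(V, m) = -3 + 2*V
B = 0 (B = (-3 + 2*3²)*0 = (-3 + 2*9)*0 = (-3 + 18)*0 = 15*0 = 0)
B - 56*326 = 0 - 56*326 = 0 - 18256 = -18256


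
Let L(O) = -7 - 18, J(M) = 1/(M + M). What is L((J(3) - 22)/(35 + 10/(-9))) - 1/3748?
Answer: -93701/3748 ≈ -25.000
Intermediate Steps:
J(M) = 1/(2*M)
L(O) = -25
L((J(3) - 22)/(35 + 10/(-9))) - 1/3748 = -25 - 1/3748 = -93701/3748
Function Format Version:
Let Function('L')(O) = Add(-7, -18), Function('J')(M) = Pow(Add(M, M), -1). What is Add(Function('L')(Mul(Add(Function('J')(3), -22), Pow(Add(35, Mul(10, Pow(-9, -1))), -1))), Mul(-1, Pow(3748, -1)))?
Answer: Rational(-93701, 3748) ≈ -25.000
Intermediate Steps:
Function('J')(M) = Mul(Rational(1, 2), Pow(M, -1)) (Function('J')(M) = Pow(Mul(2, M), -1) = Mul(Rational(1, 2), Pow(M, -1)))
Function('L')(O) = -25
Add(Function('L')(Mul(Add(Function('J')(3), -22), Pow(Add(35, Mul(10, Pow(-9, -1))), -1))), Mul(-1, Pow(3748, -1))) = Add(-25, Mul(-1, Pow(3748, -1))) = Add(-25, Mul(-1, Rational(1, 3748))) = Add(-25, Rational(-1, 3748)) = Rational(-93701, 3748)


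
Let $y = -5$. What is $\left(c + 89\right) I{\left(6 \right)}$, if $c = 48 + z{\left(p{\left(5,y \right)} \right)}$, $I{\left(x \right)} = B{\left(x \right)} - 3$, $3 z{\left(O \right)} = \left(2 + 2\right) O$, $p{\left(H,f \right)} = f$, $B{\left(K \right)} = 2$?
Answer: $- \frac{391}{3} \approx -130.33$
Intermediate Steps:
$z{\left(O \right)} = \frac{4 O}{3}$ ($z{\left(O \right)} = \frac{\left(2 + 2\right) O}{3} = \frac{4 O}{3}$)
$I{\left(x \right)} = -1$ ($I{\left(x \right)} = 2 - 3 = -1$)
$c = \frac{124}{3}$ ($c = 48 + \frac{4}{3} \left(-5\right) = 48 - \frac{20}{3} = \frac{124}{3} \approx 41.333$)
$\left(c + 89\right) I{\left(6 \right)} = \left(\frac{124}{3} + 89\right) \left(-1\right) = \frac{391}{3} \left(-1\right) = - \frac{391}{3}$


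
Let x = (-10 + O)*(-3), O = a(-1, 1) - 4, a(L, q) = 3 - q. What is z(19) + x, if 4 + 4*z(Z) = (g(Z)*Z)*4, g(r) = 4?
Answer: 111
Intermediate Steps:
O = -2 (O = (3 - 1*1) - 4 = (3 - 1) - 4 = 2 - 4 = -2)
z(Z) = -1 + 4*Z (z(Z) = -1 + ((4*Z)*4)/4 = -1 + (16*Z)/4 = -1 + 4*Z)
x = 36 (x = (-10 - 2)*(-3) = -12*(-3) = 36)
z(19) + x = (-1 + 4*19) + 36 = (-1 + 76) + 36 = 75 + 36 = 111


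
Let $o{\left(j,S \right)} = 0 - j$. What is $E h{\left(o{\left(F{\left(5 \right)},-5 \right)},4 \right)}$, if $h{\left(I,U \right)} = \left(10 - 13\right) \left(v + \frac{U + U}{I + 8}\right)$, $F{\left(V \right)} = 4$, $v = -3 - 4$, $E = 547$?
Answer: $8205$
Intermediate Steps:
$v = -7$ ($v = -3 - 4 = -7$)
$o{\left(j,S \right)} = - j$
$h{\left(I,U \right)} = 21 - \frac{6 U}{8 + I}$ ($h{\left(I,U \right)} = \left(10 - 13\right) \left(-7 + \frac{U + U}{I + 8}\right) = - 3 \left(-7 + \frac{2 U}{8 + I}\right) = 21 - \frac{6 U}{8 + I}$)
$E h{\left(o{\left(F{\left(5 \right)},-5 \right)},4 \right)} = 547 \frac{3 \left(56 - 8 + 7 \left(\left(-1\right) 4\right)\right)}{8 - 4} = 547 \frac{3 \left(56 - 8 + 7 \left(-4\right)\right)}{8 - 4} = 547 \frac{3 \left(56 - 8 - 28\right)}{4} = 547 \cdot 3 \cdot \frac{1}{4} \cdot 20 = 547 \cdot 15 = 8205$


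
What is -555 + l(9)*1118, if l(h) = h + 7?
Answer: 17333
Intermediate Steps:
l(h) = 7 + h
-555 + l(9)*1118 = -555 + (7 + 9)*1118 = -555 + 16*1118 = -555 + 17888 = 17333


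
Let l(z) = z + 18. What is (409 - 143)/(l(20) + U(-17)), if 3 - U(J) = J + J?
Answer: 266/75 ≈ 3.5467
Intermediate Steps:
U(J) = 3 - 2*J (U(J) = 3 - (J + J) = 3 - 2*J)
l(z) = 18 + z
(409 - 143)/(l(20) + U(-17)) = (409 - 143)/((18 + 20) + (3 - 2*(-17))) = 266/(38 + (3 + 34)) = 266/(38 + 37) = 266/75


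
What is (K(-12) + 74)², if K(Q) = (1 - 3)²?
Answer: 6084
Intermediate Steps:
K(Q) = 4 (K(Q) = (-2)² = 4)
(K(-12) + 74)² = (4 + 74)² = 78² = 6084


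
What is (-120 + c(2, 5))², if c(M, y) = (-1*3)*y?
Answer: 18225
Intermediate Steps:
c(M, y) = -3*y
(-120 + c(2, 5))² = (-120 - 3*5)² = (-120 - 15)² = (-135)² = 18225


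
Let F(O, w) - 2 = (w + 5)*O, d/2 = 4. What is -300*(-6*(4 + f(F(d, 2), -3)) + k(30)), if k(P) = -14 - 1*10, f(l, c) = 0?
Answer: 14400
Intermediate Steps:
d = 8 (d = 2*4 = 8)
F(O, w) = 2 + O*(5 + w) (F(O, w) = 2 + (w + 5)*O = 2 + (5 + w)*O = 2 + O*(5 + w))
k(P) = -24 (k(P) = -14 - 10 = -24)
-300*(-6*(4 + f(F(d, 2), -3)) + k(30)) = -300*(-6*(4 + 0) - 24) = -300*(-6*4 - 24) = -300*(-24 - 24) = -300*(-48) = 14400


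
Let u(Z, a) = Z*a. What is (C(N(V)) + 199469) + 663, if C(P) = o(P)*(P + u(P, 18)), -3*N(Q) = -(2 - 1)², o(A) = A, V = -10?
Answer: 1801207/9 ≈ 2.0013e+5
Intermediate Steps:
N(Q) = ⅓ (N(Q) = -(-1)*(2 - 1)²/3 = -(-1)*1²/3 = -(-1)/3 = -⅓*(-1) = ⅓)
C(P) = 19*P² (C(P) = P*(P + P*18) = P*(P + 18*P) = P*(19*P) = 19*P²)
(C(N(V)) + 199469) + 663 = (19*(⅓)² + 199469) + 663 = (19*(⅑) + 199469) + 663 = (19/9 + 199469) + 663 = 1795240/9 + 663 = 1801207/9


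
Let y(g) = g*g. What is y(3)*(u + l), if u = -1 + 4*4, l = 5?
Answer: 180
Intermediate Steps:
y(g) = g²
u = 15 (u = -1 + 16 = 15)
y(3)*(u + l) = 3²*(15 + 5) = 9*20 = 180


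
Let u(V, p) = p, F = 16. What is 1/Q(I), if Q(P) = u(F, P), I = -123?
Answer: -1/123 ≈ -0.0081301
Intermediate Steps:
Q(P) = P
1/Q(I) = 1/(-123) = -1/123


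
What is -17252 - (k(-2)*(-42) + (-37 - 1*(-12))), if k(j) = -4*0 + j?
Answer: -17311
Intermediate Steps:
k(j) = j (k(j) = 0 + j = j)
-17252 - (k(-2)*(-42) + (-37 - 1*(-12))) = -17252 - (-2*(-42) + (-37 - 1*(-12))) = -17252 - (84 + (-37 + 12)) = -17252 - (84 - 25) = -17252 - 1*59 = -17252 - 59 = -17311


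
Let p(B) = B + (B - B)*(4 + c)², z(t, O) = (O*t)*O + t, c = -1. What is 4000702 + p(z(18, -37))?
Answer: 4025362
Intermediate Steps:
z(t, O) = t + t*O² (z(t, O) = t*O² + t = t + t*O²)
p(B) = B (p(B) = B + (B - B)*(4 - 1)² = B + 0*3² = B + 0*9 = B + 0 = B)
4000702 + p(z(18, -37)) = 4000702 + 18*(1 + (-37)²) = 4000702 + 18*(1 + 1369) = 4000702 + 18*1370 = 4000702 + 24660 = 4025362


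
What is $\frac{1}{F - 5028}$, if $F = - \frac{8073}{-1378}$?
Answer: $- \frac{106}{532347} \approx -0.00019912$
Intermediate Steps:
$F = \frac{621}{106}$ ($F = \left(-8073\right) \left(- \frac{1}{1378}\right) = \frac{621}{106} \approx 5.8585$)
$\frac{1}{F - 5028} = \frac{1}{\frac{621}{106} - 5028} = \frac{1}{- \frac{532347}{106}} = - \frac{106}{532347}$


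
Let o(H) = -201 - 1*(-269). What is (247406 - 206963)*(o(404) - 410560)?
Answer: -16601527956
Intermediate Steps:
o(H) = 68 (o(H) = -201 + 269 = 68)
(247406 - 206963)*(o(404) - 410560) = (247406 - 206963)*(68 - 410560) = 40443*(-410492) = -16601527956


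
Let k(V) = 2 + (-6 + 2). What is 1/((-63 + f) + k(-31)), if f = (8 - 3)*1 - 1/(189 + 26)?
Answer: -215/12901 ≈ -0.016665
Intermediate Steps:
k(V) = -2 (k(V) = 2 - 4 = -2)
f = 1074/215 (f = 5*1 - 1/215 = 5 - 1*1/215 = 5 - 1/215 = 1074/215 ≈ 4.9953)
1/((-63 + f) + k(-31)) = 1/((-63 + 1074/215) - 2) = 1/(-12471/215 - 2) = 1/(-12901/215) = -215/12901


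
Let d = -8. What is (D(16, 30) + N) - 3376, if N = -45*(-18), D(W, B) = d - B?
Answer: -2604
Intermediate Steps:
D(W, B) = -8 - B
N = 810
(D(16, 30) + N) - 3376 = ((-8 - 1*30) + 810) - 3376 = ((-8 - 30) + 810) - 3376 = (-38 + 810) - 3376 = 772 - 3376 = -2604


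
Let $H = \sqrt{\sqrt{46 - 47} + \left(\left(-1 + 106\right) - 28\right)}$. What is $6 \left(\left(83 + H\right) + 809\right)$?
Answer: $5352 + 6 \sqrt{77 + i} \approx 5404.6 + 0.34187 i$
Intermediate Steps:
$H = \sqrt{77 + i}$ ($H = \sqrt{\sqrt{-1} + \left(105 - 28\right)} = \sqrt{i + 77} = \sqrt{77 + i} \approx 8.7751 + 0.05698 i$)
$6 \left(\left(83 + H\right) + 809\right) = 6 \left(\left(83 + \sqrt{77 + i}\right) + 809\right) = 6 \left(892 + \sqrt{77 + i}\right) = 5352 + 6 \sqrt{77 + i}$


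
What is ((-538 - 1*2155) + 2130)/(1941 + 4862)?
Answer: -563/6803 ≈ -0.082758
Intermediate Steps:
((-538 - 1*2155) + 2130)/(1941 + 4862) = ((-538 - 2155) + 2130)/6803 = (-2693 + 2130)*(1/6803) = -563*1/6803 = -563/6803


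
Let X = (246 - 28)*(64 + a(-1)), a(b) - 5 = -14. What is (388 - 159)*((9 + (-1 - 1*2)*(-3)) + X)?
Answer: 2749832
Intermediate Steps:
a(b) = -9 (a(b) = 5 - 14 = -9)
X = 11990 (X = (246 - 28)*(64 - 9) = 218*55 = 11990)
(388 - 159)*((9 + (-1 - 1*2)*(-3)) + X) = (388 - 159)*((9 + (-1 - 1*2)*(-3)) + 11990) = 229*((9 + (-1 - 2)*(-3)) + 11990) = 229*((9 - 3*(-3)) + 11990) = 229*((9 + 9) + 11990) = 229*(18 + 11990) = 229*12008 = 2749832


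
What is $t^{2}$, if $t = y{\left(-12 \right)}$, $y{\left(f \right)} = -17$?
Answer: $289$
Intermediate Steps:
$t = -17$
$t^{2} = \left(-17\right)^{2} = 289$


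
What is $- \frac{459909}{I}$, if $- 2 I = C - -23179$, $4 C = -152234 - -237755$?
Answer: $\frac{26856}{1301} \approx 20.643$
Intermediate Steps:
$C = \frac{85521}{4}$ ($C = \frac{-152234 - -237755}{4} = \frac{-152234 + 237755}{4} = \frac{1}{4} \cdot 85521 = \frac{85521}{4} \approx 21380.0$)
$I = - \frac{178237}{8}$ ($I = - \frac{\frac{85521}{4} - -23179}{2} = - \frac{\frac{85521}{4} + 23179}{2} = \left(- \frac{1}{2}\right) \frac{178237}{4} = - \frac{178237}{8} \approx -22280.0$)
$- \frac{459909}{I} = - \frac{459909}{- \frac{178237}{8}} = \left(-459909\right) \left(- \frac{8}{178237}\right) = \frac{26856}{1301}$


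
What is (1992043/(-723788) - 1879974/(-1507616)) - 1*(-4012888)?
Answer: 547354893516456541/136399296176 ≈ 4.0129e+6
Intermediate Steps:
(1992043/(-723788) - 1879974/(-1507616)) - 1*(-4012888) = (1992043*(-1/723788) - 1879974*(-1/1507616)) + 4012888 = (-1992043/723788 + 939987/753808) + 4012888 = -205316659747/136399296176 + 4012888 = 547354893516456541/136399296176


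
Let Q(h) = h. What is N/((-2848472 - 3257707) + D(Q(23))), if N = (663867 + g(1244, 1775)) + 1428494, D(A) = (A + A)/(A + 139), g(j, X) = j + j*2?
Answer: -169783533/494600476 ≈ -0.34327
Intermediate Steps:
g(j, X) = 3*j (g(j, X) = j + 2*j = 3*j)
D(A) = 2*A/(139 + A) (D(A) = (2*A)/(139 + A) = 2*A/(139 + A))
N = 2096093 (N = (663867 + 3*1244) + 1428494 = (663867 + 3732) + 1428494 = 667599 + 1428494 = 2096093)
N/((-2848472 - 3257707) + D(Q(23))) = 2096093/((-2848472 - 3257707) + 2*23/(139 + 23)) = 2096093/(-6106179 + 2*23/162) = 2096093/(-6106179 + 2*23*(1/162)) = 2096093/(-6106179 + 23/81) = 2096093/(-494600476/81) = 2096093*(-81/494600476) = -169783533/494600476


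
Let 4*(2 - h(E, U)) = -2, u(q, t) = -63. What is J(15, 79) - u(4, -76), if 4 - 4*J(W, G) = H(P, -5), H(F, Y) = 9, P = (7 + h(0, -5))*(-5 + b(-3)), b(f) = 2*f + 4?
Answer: 247/4 ≈ 61.750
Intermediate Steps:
b(f) = 4 + 2*f
h(E, U) = 5/2 (h(E, U) = 2 - ¼*(-2) = 2 + ½ = 5/2)
P = -133/2 (P = (7 + 5/2)*(-5 + (4 + 2*(-3))) = 19*(-5 + (4 - 6))/2 = 19*(-5 - 2)/2 = (19/2)*(-7) = -133/2 ≈ -66.500)
J(W, G) = -5/4 (J(W, G) = 1 - ¼*9 = 1 - 9/4 = -5/4)
J(15, 79) - u(4, -76) = -5/4 - 1*(-63) = -5/4 + 63 = 247/4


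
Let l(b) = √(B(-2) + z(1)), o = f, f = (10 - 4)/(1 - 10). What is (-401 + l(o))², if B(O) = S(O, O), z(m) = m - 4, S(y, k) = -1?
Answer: 160797 - 1604*I ≈ 1.608e+5 - 1604.0*I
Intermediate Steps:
z(m) = -4 + m
f = -⅔ (f = 6/(-9) = 6*(-⅑) = -⅔ ≈ -0.66667)
B(O) = -1
o = -⅔ ≈ -0.66667
l(b) = 2*I (l(b) = √(-1 + (-4 + 1)) = √(-1 - 3) = √(-4) = 2*I)
(-401 + l(o))² = (-401 + 2*I)²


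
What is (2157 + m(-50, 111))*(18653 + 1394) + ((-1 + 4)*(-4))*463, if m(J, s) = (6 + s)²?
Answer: 317659206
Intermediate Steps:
(2157 + m(-50, 111))*(18653 + 1394) + ((-1 + 4)*(-4))*463 = (2157 + (6 + 111)²)*(18653 + 1394) + ((-1 + 4)*(-4))*463 = (2157 + 117²)*20047 + (3*(-4))*463 = (2157 + 13689)*20047 - 12*463 = 15846*20047 - 5556 = 317664762 - 5556 = 317659206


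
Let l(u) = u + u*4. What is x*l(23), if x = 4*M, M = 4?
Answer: 1840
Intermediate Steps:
l(u) = 5*u (l(u) = u + 4*u = 5*u)
x = 16 (x = 4*4 = 16)
x*l(23) = 16*(5*23) = 16*115 = 1840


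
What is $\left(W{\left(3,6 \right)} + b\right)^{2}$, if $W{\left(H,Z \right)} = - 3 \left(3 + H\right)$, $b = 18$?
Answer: $0$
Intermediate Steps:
$W{\left(H,Z \right)} = -9 - 3 H$
$\left(W{\left(3,6 \right)} + b\right)^{2} = \left(\left(-9 - 9\right) + 18\right)^{2} = \left(-18 + 18\right)^{2} = 0^{2} = 0$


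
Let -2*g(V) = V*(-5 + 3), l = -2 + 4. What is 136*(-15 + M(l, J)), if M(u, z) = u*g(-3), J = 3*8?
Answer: -2856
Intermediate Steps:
J = 24
l = 2
g(V) = V (g(V) = -V*(-5 + 3)/2 = -V*(-2)/2 = -(-1)*V = V)
M(u, z) = -3*u (M(u, z) = u*(-3) = -3*u)
136*(-15 + M(l, J)) = 136*(-15 - 3*2) = 136*(-15 - 6) = 136*(-21) = -2856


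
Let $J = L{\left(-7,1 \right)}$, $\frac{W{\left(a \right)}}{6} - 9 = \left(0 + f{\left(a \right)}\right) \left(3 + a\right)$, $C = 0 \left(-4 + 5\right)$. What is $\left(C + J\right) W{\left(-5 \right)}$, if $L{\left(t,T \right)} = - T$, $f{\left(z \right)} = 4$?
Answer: $-6$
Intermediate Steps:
$C = 0$ ($C = 0 \cdot 1 = 0$)
$W{\left(a \right)} = 126 + 24 a$ ($W{\left(a \right)} = 54 + 6 \left(0 + 4\right) \left(3 + a\right) = 54 + 6 \cdot 4 \left(3 + a\right) = 54 + 6 \left(12 + 4 a\right) = 54 + \left(72 + 24 a\right) = 126 + 24 a$)
$J = -1$ ($J = \left(-1\right) 1 = -1$)
$\left(C + J\right) W{\left(-5 \right)} = \left(0 - 1\right) \left(126 + 24 \left(-5\right)\right) = - (126 - 120) = \left(-1\right) 6 = -6$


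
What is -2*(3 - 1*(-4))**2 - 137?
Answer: -235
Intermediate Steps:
-2*(3 - 1*(-4))**2 - 137 = -2*(3 + 4)**2 - 137 = -2*7**2 - 137 = -2*49 - 137 = -98 - 137 = -235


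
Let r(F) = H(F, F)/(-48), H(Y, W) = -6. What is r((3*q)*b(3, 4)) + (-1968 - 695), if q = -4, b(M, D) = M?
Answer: -21303/8 ≈ -2662.9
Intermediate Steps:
r(F) = ⅛ (r(F) = -6/(-48) = -6*(-1/48) = ⅛)
r((3*q)*b(3, 4)) + (-1968 - 695) = ⅛ + (-1968 - 695) = ⅛ - 2663 = -21303/8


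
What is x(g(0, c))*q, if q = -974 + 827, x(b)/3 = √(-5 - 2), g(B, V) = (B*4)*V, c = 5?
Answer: -441*I*√7 ≈ -1166.8*I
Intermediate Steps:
g(B, V) = 4*B*V (g(B, V) = (4*B)*V = 4*B*V)
x(b) = 3*I*√7 (x(b) = 3*√(-5 - 2) = 3*√(-7) = 3*(I*√7) = 3*I*√7)
q = -147
x(g(0, c))*q = (3*I*√7)*(-147) = -441*I*√7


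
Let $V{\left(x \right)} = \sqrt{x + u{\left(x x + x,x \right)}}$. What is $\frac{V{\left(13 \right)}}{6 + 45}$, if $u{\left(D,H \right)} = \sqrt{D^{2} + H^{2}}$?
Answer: $\frac{\sqrt{13 + 13 \sqrt{197}}}{51} \approx 0.27413$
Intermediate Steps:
$V{\left(x \right)} = \sqrt{x + \sqrt{x^{2} + \left(x + x^{2}\right)^{2}}}$ ($V{\left(x \right)} = \sqrt{x + \sqrt{\left(x x + x\right)^{2} + x^{2}}} = \sqrt{x + \sqrt{\left(x^{2} + x\right)^{2} + x^{2}}} = \sqrt{x + \sqrt{\left(x + x^{2}\right)^{2} + x^{2}}} = \sqrt{x + \sqrt{x^{2} + \left(x + x^{2}\right)^{2}}}$)
$\frac{V{\left(13 \right)}}{6 + 45} = \frac{\sqrt{13 + \sqrt{13^{2} \left(1 + \left(1 + 13\right)^{2}\right)}}}{6 + 45} = \frac{\sqrt{13 + \sqrt{169 \left(1 + 14^{2}\right)}}}{51} = \frac{\sqrt{13 + \sqrt{169 \left(1 + 196\right)}}}{51} = \frac{\sqrt{13 + \sqrt{169 \cdot 197}}}{51} = \frac{\sqrt{13 + \sqrt{33293}}}{51} = \frac{\sqrt{13 + 13 \sqrt{197}}}{51}$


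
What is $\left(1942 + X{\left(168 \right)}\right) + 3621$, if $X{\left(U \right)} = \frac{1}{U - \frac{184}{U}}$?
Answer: $\frac{19498336}{3505} \approx 5563.0$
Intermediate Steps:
$\left(1942 + X{\left(168 \right)}\right) + 3621 = \left(1942 + \frac{168}{-184 + 168^{2}}\right) + 3621 = \left(1942 + \frac{168}{-184 + 28224}\right) + 3621 = \left(1942 + \frac{168}{28040}\right) + 3621 = \left(1942 + 168 \cdot \frac{1}{28040}\right) + 3621 = \left(1942 + \frac{21}{3505}\right) + 3621 = \frac{6806731}{3505} + 3621 = \frac{19498336}{3505}$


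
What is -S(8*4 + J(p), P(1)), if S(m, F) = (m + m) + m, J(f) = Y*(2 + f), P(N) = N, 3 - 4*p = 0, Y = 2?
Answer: -225/2 ≈ -112.50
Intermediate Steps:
p = ¾ (p = ¾ - ¼*0 = ¾ + 0 = ¾ ≈ 0.75000)
J(f) = 4 + 2*f (J(f) = 2*(2 + f) = 4 + 2*f)
S(m, F) = 3*m (S(m, F) = 2*m + m = 3*m)
-S(8*4 + J(p), P(1)) = -3*(8*4 + (4 + 2*(¾))) = -3*(32 + (4 + 3/2)) = -3*(32 + 11/2) = -3*75/2 = -1*225/2 = -225/2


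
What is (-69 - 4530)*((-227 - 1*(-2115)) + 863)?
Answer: -12651849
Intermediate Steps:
(-69 - 4530)*((-227 - 1*(-2115)) + 863) = -4599*((-227 + 2115) + 863) = -4599*(1888 + 863) = -4599*2751 = -12651849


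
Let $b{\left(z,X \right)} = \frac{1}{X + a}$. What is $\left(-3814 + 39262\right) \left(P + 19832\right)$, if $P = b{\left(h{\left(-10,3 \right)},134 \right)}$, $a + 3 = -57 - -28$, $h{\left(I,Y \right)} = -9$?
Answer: $\frac{11951086420}{17} \approx 7.03 \cdot 10^{8}$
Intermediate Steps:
$a = -32$ ($a = -3 - 29 = -32$)
$b{\left(z,X \right)} = \frac{1}{-32 + X}$ ($b{\left(z,X \right)} = \frac{1}{X - 32} = \frac{1}{-32 + X}$)
$P = \frac{1}{102}$ ($P = \frac{1}{-32 + 134} = \frac{1}{102} \approx 0.0098039$)
$\left(-3814 + 39262\right) \left(P + 19832\right) = \left(-3814 + 39262\right) \left(\frac{1}{102} + 19832\right) = 35448 \cdot \frac{2022865}{102} = \frac{11951086420}{17}$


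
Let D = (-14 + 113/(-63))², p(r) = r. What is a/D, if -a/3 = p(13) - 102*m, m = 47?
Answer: 56927367/990025 ≈ 57.501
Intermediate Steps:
D = 990025/3969 (D = (-14 + 113*(-1/63))² = (-14 - 113/63)² = (-995/63)² = 990025/3969 ≈ 249.44)
a = 14343 (a = -3*(13 - 102*47) = -3*(13 - 4794) = -3*(-4781) = 14343)
a/D = 14343/(990025/3969) = 14343*(3969/990025) = 56927367/990025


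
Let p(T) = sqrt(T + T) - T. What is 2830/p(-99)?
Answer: 2830/101 - 2830*I*sqrt(22)/3333 ≈ 28.02 - 3.9826*I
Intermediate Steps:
p(T) = -T + sqrt(2)*sqrt(T) (p(T) = sqrt(2*T) - T = sqrt(2)*sqrt(T) - T = -T + sqrt(2)*sqrt(T))
2830/p(-99) = 2830/(-1*(-99) + sqrt(2)*sqrt(-99)) = 2830/(99 + sqrt(2)*(3*I*sqrt(11))) = 2830/(99 + 3*I*sqrt(22))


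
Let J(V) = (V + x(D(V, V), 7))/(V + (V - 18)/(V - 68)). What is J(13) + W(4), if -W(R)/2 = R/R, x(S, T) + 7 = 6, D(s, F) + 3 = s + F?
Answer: -13/12 ≈ -1.0833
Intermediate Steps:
D(s, F) = -3 + F + s (D(s, F) = -3 + (s + F) = -3 + (F + s) = -3 + F + s)
x(S, T) = -1 (x(S, T) = -7 + 6 = -1)
J(V) = (-1 + V)/(V + (-18 + V)/(-68 + V)) (J(V) = (V - 1)/(V + (V - 18)/(V - 68)) = (-1 + V)/(V + (-18 + V)/(-68 + V)))
W(R) = -2 (W(R) = -2*R/R = -2*1 = -2)
J(13) + W(4) = (-68 - 1*13² + 69*13)/(18 - 1*13² + 67*13) - 2 = (-68 - 1*169 + 897)/(18 - 1*169 + 871) - 2 = (-68 - 169 + 897)/(18 - 169 + 871) - 2 = 660/720 - 2 = (1/720)*660 - 2 = 11/12 - 2 = -13/12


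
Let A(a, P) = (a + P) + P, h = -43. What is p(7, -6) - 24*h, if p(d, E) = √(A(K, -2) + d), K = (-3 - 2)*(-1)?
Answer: 1032 + 2*√2 ≈ 1034.8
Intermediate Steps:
K = 5 (K = -5*(-1) = 5)
A(a, P) = a + 2*P (A(a, P) = (P + a) + P = a + 2*P)
p(d, E) = √(1 + d) (p(d, E) = √((5 + 2*(-2)) + d) = √((5 - 4) + d) = √(1 + d))
p(7, -6) - 24*h = √(1 + 7) - 24*(-43) = √8 + 1032 = 2*√2 + 1032 = 1032 + 2*√2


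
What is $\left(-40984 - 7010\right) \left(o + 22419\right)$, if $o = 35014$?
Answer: $-2756439402$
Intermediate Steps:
$\left(-40984 - 7010\right) \left(o + 22419\right) = \left(-40984 - 7010\right) \left(35014 + 22419\right) = \left(-47994\right) 57433 = -2756439402$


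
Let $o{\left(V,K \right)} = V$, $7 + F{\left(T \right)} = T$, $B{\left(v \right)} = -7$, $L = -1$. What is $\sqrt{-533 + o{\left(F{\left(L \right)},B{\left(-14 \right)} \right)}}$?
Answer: $i \sqrt{541} \approx 23.259 i$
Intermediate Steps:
$F{\left(T \right)} = -7 + T$
$\sqrt{-533 + o{\left(F{\left(L \right)},B{\left(-14 \right)} \right)}} = \sqrt{-533 - 8} = \sqrt{-541} = i \sqrt{541}$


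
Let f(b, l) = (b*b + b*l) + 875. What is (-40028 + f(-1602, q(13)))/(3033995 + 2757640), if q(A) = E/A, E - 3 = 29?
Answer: 10934333/25097085 ≈ 0.43568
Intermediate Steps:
E = 32 (E = 3 + 29 = 32)
q(A) = 32/A
f(b, l) = 875 + b² + b*l (f(b, l) = (b² + b*l) + 875 = 875 + b² + b*l)
(-40028 + f(-1602, q(13)))/(3033995 + 2757640) = (-40028 + (875 + (-1602)² - 51264/13))/(3033995 + 2757640) = (-40028 + (875 + 2566404 - 51264/13))/5791635 = (-40028 + (875 + 2566404 - 1602*32/13))*(1/5791635) = (-40028 + (875 + 2566404 - 51264/13))*(1/5791635) = (-40028 + 33323363/13)*(1/5791635) = (32802999/13)*(1/5791635) = 10934333/25097085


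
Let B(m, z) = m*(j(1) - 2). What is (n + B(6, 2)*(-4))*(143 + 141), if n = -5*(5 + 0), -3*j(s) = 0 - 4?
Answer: -2556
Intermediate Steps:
j(s) = 4/3 (j(s) = -(0 - 4)/3 = -1/3*(-4) = 4/3)
B(m, z) = -2*m/3 (B(m, z) = m*(4/3 - 2) = m*(-2/3) = -2*m/3)
n = -25 (n = -5*5 = -25)
(n + B(6, 2)*(-4))*(143 + 141) = (-25 - 2/3*6*(-4))*(143 + 141) = (-25 - 4*(-4))*284 = (-25 + 16)*284 = -9*284 = -2556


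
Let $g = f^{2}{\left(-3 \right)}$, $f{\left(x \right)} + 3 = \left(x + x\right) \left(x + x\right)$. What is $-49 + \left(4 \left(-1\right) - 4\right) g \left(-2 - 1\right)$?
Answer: $26087$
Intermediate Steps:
$f{\left(x \right)} = -3 + 4 x^{2}$ ($f{\left(x \right)} = -3 + \left(x + x\right) \left(x + x\right) = -3 + 2 x 2 x = -3 + 4 x^{2}$)
$g = 1089$ ($g = \left(-3 + 4 \left(-3\right)^{2}\right)^{2} = \left(-3 + 4 \cdot 9\right)^{2} = \left(-3 + 36\right)^{2} = 33^{2} = 1089$)
$-49 + \left(4 \left(-1\right) - 4\right) g \left(-2 - 1\right) = -49 + \left(4 \left(-1\right) - 4\right) 1089 \left(-2 - 1\right) = -49 + \left(-4 - 4\right) 1089 \left(-3\right) = -49 - -26136 = -49 + 26136 = 26087$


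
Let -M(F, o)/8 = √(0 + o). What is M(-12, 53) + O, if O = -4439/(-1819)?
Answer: 4439/1819 - 8*√53 ≈ -55.801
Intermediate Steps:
O = 4439/1819 (O = -4439*(-1/1819) = 4439/1819 ≈ 2.4404)
M(F, o) = -8*√o (M(F, o) = -8*√(0 + o) = -8*√o)
M(-12, 53) + O = -8*√53 + 4439/1819 = 4439/1819 - 8*√53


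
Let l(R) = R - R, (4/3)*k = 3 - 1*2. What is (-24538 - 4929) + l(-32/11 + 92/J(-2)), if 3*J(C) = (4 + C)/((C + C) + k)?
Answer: -29467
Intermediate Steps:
k = ¾ (k = 3*(3 - 1*2)/4 = 3*(3 - 2)/4 = (¾)*1 = ¾ ≈ 0.75000)
J(C) = (4 + C)/(3*(¾ + 2*C)) (J(C) = ((4 + C)/((C + C) + ¾))/3 = ((4 + C)/(2*C + ¾))/3 = ((4 + C)/(¾ + 2*C))/3 = (4 + C)/(3*(¾ + 2*C)))
l(R) = 0
(-24538 - 4929) + l(-32/11 + 92/J(-2)) = (-24538 - 4929) + 0 = -29467 + 0 = -29467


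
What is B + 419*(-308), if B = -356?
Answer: -129408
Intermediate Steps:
B + 419*(-308) = -356 + 419*(-308) = -356 - 129052 = -129408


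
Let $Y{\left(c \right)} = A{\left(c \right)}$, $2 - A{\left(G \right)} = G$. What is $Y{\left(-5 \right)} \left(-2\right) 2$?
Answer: $-28$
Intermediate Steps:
$A{\left(G \right)} = 2 - G$
$Y{\left(c \right)} = 2 - c$
$Y{\left(-5 \right)} \left(-2\right) 2 = \left(2 - -5\right) \left(-2\right) 2 = \left(2 + 5\right) \left(-2\right) 2 = 7 \left(-2\right) 2 = \left(-14\right) 2 = -28$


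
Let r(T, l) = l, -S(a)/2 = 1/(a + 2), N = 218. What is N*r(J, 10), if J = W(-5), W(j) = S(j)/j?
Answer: 2180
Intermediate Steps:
S(a) = -2/(2 + a) (S(a) = -2/(a + 2) = -2/(2 + a))
W(j) = -2/(j*(2 + j)) (W(j) = (-2/(2 + j))/j = -2/(j*(2 + j)))
J = -2/15 (J = -2/(-5*(2 - 5)) = -2*(-1/5)/(-3) = -2*(-1/5)*(-1/3) = -2/15 ≈ -0.13333)
N*r(J, 10) = 218*10 = 2180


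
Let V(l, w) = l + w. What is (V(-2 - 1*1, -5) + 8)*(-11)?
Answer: 0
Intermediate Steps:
(V(-2 - 1*1, -5) + 8)*(-11) = (((-2 - 1*1) - 5) + 8)*(-11) = (((-2 - 1) - 5) + 8)*(-11) = ((-3 - 5) + 8)*(-11) = (-8 + 8)*(-11) = 0*(-11) = 0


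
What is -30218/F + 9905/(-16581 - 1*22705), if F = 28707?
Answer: -1471487183/1127783202 ≈ -1.3048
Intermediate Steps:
-30218/F + 9905/(-16581 - 1*22705) = -30218/28707 + 9905/(-16581 - 1*22705) = -30218*1/28707 + 9905/(-16581 - 22705) = -30218/28707 + 9905/(-39286) = -30218/28707 + 9905*(-1/39286) = -30218/28707 - 9905/39286 = -1471487183/1127783202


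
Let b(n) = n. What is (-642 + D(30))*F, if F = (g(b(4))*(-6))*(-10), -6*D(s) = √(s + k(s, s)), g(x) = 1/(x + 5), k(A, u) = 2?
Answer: -4280 - 40*√2/9 ≈ -4286.3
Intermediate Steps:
g(x) = 1/(5 + x)
D(s) = -√(2 + s)/6 (D(s) = -√(s + 2)/6 = -√(2 + s)/6)
F = 20/3 (F = (-6/(5 + 4))*(-10) = (-6/9)*(-10) = ((⅑)*(-6))*(-10) = -⅔*(-10) = 20/3 ≈ 6.6667)
(-642 + D(30))*F = (-642 - √(2 + 30)/6)*(20/3) = (-642 - 2*√2/3)*(20/3) = -4280 - 40*√2/9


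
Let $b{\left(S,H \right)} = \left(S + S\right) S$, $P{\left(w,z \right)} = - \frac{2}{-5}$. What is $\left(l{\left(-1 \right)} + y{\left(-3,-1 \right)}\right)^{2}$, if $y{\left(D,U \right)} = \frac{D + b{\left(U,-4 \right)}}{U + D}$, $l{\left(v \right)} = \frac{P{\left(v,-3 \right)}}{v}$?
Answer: $\frac{9}{400} \approx 0.0225$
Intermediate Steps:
$P{\left(w,z \right)} = \frac{2}{5}$ ($P{\left(w,z \right)} = \left(-2\right) \left(- \frac{1}{5}\right) = \frac{2}{5}$)
$b{\left(S,H \right)} = 2 S^{2}$ ($b{\left(S,H \right)} = 2 S S = 2 S^{2}$)
$l{\left(v \right)} = \frac{2}{5 v}$
$y{\left(D,U \right)} = \frac{D + 2 U^{2}}{D + U}$ ($y{\left(D,U \right)} = \frac{D + 2 U^{2}}{U + D} = \frac{D + 2 U^{2}}{D + U}$)
$\left(l{\left(-1 \right)} + y{\left(-3,-1 \right)}\right)^{2} = \left(\frac{2}{5 \left(-1\right)} + \frac{-3 + 2 \left(-1\right)^{2}}{-3 - 1}\right)^{2} = \left(\frac{2}{5} \left(-1\right) + \frac{-3 + 2 \cdot 1}{-4}\right)^{2} = \left(- \frac{2}{5} - \frac{-3 + 2}{4}\right)^{2} = \left(- \frac{2}{5} - - \frac{1}{4}\right)^{2} = \left(- \frac{2}{5} + \frac{1}{4}\right)^{2} = \left(- \frac{3}{20}\right)^{2} = \frac{9}{400}$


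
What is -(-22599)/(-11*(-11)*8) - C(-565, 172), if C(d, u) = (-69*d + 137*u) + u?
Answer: -60691329/968 ≈ -62698.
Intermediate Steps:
C(d, u) = -69*d + 138*u
-(-22599)/(-11*(-11)*8) - C(-565, 172) = -(-22599)/(-11*(-11)*8) - (-69*(-565) + 138*172) = -(-22599)/(121*8) - (38985 + 23736) = -(-22599)/968 - 1*62721 = -(-22599)/968 - 62721 = -31*(-729/968) - 62721 = 22599/968 - 62721 = -60691329/968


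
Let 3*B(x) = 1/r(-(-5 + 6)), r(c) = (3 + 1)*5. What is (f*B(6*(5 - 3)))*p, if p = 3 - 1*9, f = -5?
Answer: 1/2 ≈ 0.50000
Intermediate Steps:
p = -6 (p = 3 - 9 = -6)
r(c) = 20 (r(c) = 4*5 = 20)
B(x) = 1/60 (B(x) = (1/3)/20 = (1/3)*(1/20) = 1/60)
(f*B(6*(5 - 3)))*p = -5*1/60*(-6) = -1/12*(-6) = 1/2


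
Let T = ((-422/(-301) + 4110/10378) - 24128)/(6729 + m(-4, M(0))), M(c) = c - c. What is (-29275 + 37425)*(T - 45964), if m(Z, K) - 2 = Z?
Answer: -3936233964727253650/10506827303 ≈ -3.7464e+8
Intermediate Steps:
M(c) = 0
m(Z, K) = 2 + Z
T = -37682449479/10506827303 (T = ((-422/(-301) + 4110/10378) - 24128)/(6729 + (2 - 4)) = ((-422*(-1/301) + 4110*(1/10378)) - 24128)/(6729 - 2) = ((422/301 + 2055/5189) - 24128)/6727 = (2808313/1561889 - 24128)*(1/6727) = -37682449479/1561889*1/6727 = -37682449479/10506827303 ≈ -3.5865)
(-29275 + 37425)*(T - 45964) = (-29275 + 37425)*(-37682449479/10506827303 - 45964) = 8150*(-482973492604571/10506827303) = -3936233964727253650/10506827303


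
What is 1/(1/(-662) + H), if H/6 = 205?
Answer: 662/814259 ≈ 0.00081301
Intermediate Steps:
H = 1230 (H = 6*205 = 1230)
1/(1/(-662) + H) = 1/(1/(-662) + 1230) = 1/(-1/662 + 1230) = 1/(814259/662) = 662/814259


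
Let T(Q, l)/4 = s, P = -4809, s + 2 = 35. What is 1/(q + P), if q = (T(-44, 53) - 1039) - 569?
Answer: -1/6285 ≈ -0.00015911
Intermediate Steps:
s = 33 (s = -2 + 35 = 33)
T(Q, l) = 132 (T(Q, l) = 4*33 = 132)
q = -1476 (q = (132 - 1039) - 569 = -907 - 569 = -1476)
1/(q + P) = 1/(-1476 - 4809) = 1/(-6285) = -1/6285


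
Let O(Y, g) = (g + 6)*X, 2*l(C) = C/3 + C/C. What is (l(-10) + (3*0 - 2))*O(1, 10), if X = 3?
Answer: -152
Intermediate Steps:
l(C) = ½ + C/6 (l(C) = (C/3 + C/C)/2 = (C*(⅓) + 1)/2 = (C/3 + 1)/2 = (1 + C/3)/2 = ½ + C/6)
O(Y, g) = 18 + 3*g (O(Y, g) = (g + 6)*3 = (6 + g)*3 = 18 + 3*g)
(l(-10) + (3*0 - 2))*O(1, 10) = ((½ + (⅙)*(-10)) + (3*0 - 2))*(18 + 3*10) = ((½ - 5/3) + (0 - 2))*(18 + 30) = (-7/6 - 2)*48 = -19/6*48 = -152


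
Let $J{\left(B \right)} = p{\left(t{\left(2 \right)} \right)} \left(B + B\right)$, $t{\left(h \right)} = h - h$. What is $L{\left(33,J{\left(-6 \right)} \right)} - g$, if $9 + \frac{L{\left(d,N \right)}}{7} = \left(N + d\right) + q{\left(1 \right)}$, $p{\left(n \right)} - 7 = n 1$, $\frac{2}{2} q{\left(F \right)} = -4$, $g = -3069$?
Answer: $2621$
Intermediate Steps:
$q{\left(F \right)} = -4$
$t{\left(h \right)} = 0$
$p{\left(n \right)} = 7 + n$ ($p{\left(n \right)} = 7 + n 1 = 7 + n$)
$J{\left(B \right)} = 14 B$ ($J{\left(B \right)} = \left(7 + 0\right) \left(B + B\right) = 7 \cdot 2 B = 14 B$)
$L{\left(d,N \right)} = -91 + 7 N + 7 d$ ($L{\left(d,N \right)} = -63 + 7 \left(\left(N + d\right) - 4\right) = -63 + 7 \left(-4 + N + d\right) = -63 + \left(-28 + 7 N + 7 d\right) = -91 + 7 N + 7 d$)
$L{\left(33,J{\left(-6 \right)} \right)} - g = \left(-91 + 7 \cdot 14 \left(-6\right) + 7 \cdot 33\right) - -3069 = \left(-91 + 7 \left(-84\right) + 231\right) + 3069 = \left(-91 - 588 + 231\right) + 3069 = -448 + 3069 = 2621$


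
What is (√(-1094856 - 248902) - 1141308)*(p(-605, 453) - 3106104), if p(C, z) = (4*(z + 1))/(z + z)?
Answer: 535297877512944/151 - 1407064204*I*√1343758/453 ≈ 3.545e+12 - 3.6006e+9*I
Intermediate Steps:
p(C, z) = (4 + 4*z)/(2*z) (p(C, z) = (4*(1 + z))/((2*z)) = (4 + 4*z)*(1/(2*z)) = (4 + 4*z)/(2*z))
(√(-1094856 - 248902) - 1141308)*(p(-605, 453) - 3106104) = (√(-1094856 - 248902) - 1141308)*((2 + 2/453) - 3106104) = (√(-1343758) - 1141308)*((2 + 2*(1/453)) - 3106104) = (I*√1343758 - 1141308)*((2 + 2/453) - 3106104) = (-1141308 + I*√1343758)*(908/453 - 3106104) = (-1141308 + I*√1343758)*(-1407064204/453) = 535297877512944/151 - 1407064204*I*√1343758/453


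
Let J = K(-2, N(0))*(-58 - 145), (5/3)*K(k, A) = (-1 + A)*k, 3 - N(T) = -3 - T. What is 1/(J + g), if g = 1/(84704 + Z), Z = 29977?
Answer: 114681/139681459 ≈ 0.00082102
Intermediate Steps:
N(T) = 6 + T (N(T) = 3 - (-3 - T) = 3 + (3 + T) = 6 + T)
K(k, A) = 3*k*(-1 + A)/5 (K(k, A) = 3*((-1 + A)*k)/5 = 3*(k*(-1 + A))/5 = 3*k*(-1 + A)/5)
g = 1/114681 (g = 1/(84704 + 29977) = 1/114681 ≈ 8.7198e-6)
J = 1218 (J = ((⅗)*(-2)*(-1 + (6 + 0)))*(-58 - 145) = ((⅗)*(-2)*(-1 + 6))*(-203) = ((⅗)*(-2)*5)*(-203) = -6*(-203) = 1218)
1/(J + g) = 1/(1218 + 1/114681) = 1/(139681459/114681) = 114681/139681459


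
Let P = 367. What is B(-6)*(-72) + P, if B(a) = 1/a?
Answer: 379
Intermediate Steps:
B(-6)*(-72) + P = -72/(-6) + 367 = -⅙*(-72) + 367 = 12 + 367 = 379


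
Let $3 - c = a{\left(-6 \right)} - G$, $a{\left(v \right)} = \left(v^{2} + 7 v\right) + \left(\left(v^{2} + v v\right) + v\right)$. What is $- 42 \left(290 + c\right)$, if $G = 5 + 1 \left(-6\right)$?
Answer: $-9744$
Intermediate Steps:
$a{\left(v \right)} = 3 v^{2} + 8 v$ ($a{\left(v \right)} = \left(v^{2} + 7 v\right) + \left(\left(v^{2} + v^{2}\right) + v\right) = \left(v^{2} + 7 v\right) + \left(2 v^{2} + v\right) = \left(v^{2} + 7 v\right) + \left(v + 2 v^{2}\right) = 3 v^{2} + 8 v$)
$G = -1$ ($G = 5 - 6 = -1$)
$c = -58$ ($c = 3 - \left(- 6 \left(8 + 3 \left(-6\right)\right) - -1\right) = 3 - \left(- 6 \left(8 - 18\right) + 1\right) = 3 - \left(\left(-6\right) \left(-10\right) + 1\right) = 3 - \left(60 + 1\right) = 3 - 61 = -58$)
$- 42 \left(290 + c\right) = - 42 \left(290 - 58\right) = \left(-42\right) 232 = -9744$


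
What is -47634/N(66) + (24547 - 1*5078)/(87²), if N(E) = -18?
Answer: 20049566/7569 ≈ 2648.9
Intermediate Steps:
-47634/N(66) + (24547 - 1*5078)/(87²) = -47634/(-18) + (24547 - 1*5078)/(87²) = -47634*(-1/18) + (24547 - 5078)/7569 = 7939/3 + 19469*(1/7569) = 7939/3 + 19469/7569 = 20049566/7569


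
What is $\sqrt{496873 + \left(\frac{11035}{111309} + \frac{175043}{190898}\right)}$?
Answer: $\frac{\sqrt{224341492561633488297493446}}{21248665482} \approx 704.89$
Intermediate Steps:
$\sqrt{496873 + \left(\frac{11035}{111309} + \frac{175043}{190898}\right)} = \sqrt{496873 + \frac{21590420717}{21248665482}} = \sqrt{\frac{10557909754458503}{21248665482}} = \frac{\sqrt{224341492561633488297493446}}{21248665482}$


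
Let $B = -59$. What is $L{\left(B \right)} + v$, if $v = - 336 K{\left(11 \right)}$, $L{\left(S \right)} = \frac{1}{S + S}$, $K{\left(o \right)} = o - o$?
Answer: $- \frac{1}{118} \approx -0.0084746$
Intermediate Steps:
$K{\left(o \right)} = 0$
$L{\left(S \right)} = \frac{1}{2 S}$
$v = 0$ ($v = \left(-336\right) 0 = 0$)
$L{\left(B \right)} + v = \frac{1}{2 \left(-59\right)} + 0 = \frac{1}{2} \left(- \frac{1}{59}\right) + 0 = - \frac{1}{118} + 0 = - \frac{1}{118}$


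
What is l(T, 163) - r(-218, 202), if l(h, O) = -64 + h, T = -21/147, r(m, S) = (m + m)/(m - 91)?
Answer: -141793/2163 ≈ -65.554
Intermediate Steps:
r(m, S) = 2*m/(-91 + m) (r(m, S) = (2*m)/(-91 + m) = 2*m/(-91 + m))
T = -⅐ (T = -21*1/147 = -⅐ ≈ -0.14286)
l(T, 163) - r(-218, 202) = (-64 - ⅐) - 2*(-218)/(-91 - 218) = -449/7 - 2*(-218)/(-309) = -449/7 - 2*(-218)*(-1)/309 = -449/7 - 1*436/309 = -449/7 - 436/309 = -141793/2163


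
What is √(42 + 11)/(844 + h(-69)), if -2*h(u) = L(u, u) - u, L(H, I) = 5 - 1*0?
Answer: √53/807 ≈ 0.0090212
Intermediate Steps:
L(H, I) = 5 (L(H, I) = 5 + 0 = 5)
h(u) = -5/2 + u/2 (h(u) = -(5 - u)/2 = -5/2 + u/2)
√(42 + 11)/(844 + h(-69)) = √(42 + 11)/(844 + (-5/2 + (½)*(-69))) = √53/(844 + (-5/2 - 69/2)) = √53/(844 - 37) = √53/807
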